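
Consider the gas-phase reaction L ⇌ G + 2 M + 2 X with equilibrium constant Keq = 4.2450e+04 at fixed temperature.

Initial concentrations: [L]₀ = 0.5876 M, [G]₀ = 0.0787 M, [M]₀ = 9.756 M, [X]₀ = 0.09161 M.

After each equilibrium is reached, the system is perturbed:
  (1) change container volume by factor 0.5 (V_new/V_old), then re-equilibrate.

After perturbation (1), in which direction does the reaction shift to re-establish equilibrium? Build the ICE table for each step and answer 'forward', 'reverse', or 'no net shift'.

Direction: reverse

Q₀ = 0.107 vs Keq = 4.2450e+04 ⇒ Q<K, forward
Step 1:
                  L         G         M         X
  Initial    0.5876    0.0787     9.756   0.09161
  Change    -0.5846    0.5846     1.169     1.169
  Equil    0.002965    0.6633     10.93     1.261
  solve Keq expr → x = 0.5846; check Q = 4.2450e+04
Then change container volume by factor 0.5 (V_new/V_old).
Step 2:
                  L         G         M         X
  Initial  0.005931     1.327     21.85     2.522
  Change    0.07267  -0.07267   -0.1453   -0.1453
  Equil      0.0786     1.254     21.71     2.376
  solve Keq expr → x = -0.07267; check Q = 4.2450e+04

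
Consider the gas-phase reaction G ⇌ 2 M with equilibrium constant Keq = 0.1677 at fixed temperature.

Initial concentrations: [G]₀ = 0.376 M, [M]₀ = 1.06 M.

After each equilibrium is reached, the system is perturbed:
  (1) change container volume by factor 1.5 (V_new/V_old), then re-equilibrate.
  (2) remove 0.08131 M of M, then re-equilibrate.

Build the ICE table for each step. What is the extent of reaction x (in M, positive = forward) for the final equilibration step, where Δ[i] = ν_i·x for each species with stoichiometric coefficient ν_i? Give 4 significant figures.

Q₀ = 2.988 vs Keq = 0.1677 ⇒ Q>K, reverse
Step 1:
                   G          M
  Initial      0.376       1.06
  Change      0.3549    -0.7099
  Equil       0.7309     0.3501
  solve Keq expr → x = -0.3549; check Q = 0.1677
Then change container volume by factor 1.5 (V_new/V_old).
Step 2:
                   G          M
  Initial     0.4873     0.2334
  Change    -0.02284    0.04568
  Equil       0.4645     0.2791
  solve Keq expr → x = 0.02284; check Q = 0.1677
Then remove 0.08131 M of M.
Step 3:
                   G          M
  Initial     0.4645     0.1978
  Change    -0.03525    0.07051
  Equil       0.4292     0.2683
  solve Keq expr → x = 0.03525; check Q = 0.1677

x = 0.03525 M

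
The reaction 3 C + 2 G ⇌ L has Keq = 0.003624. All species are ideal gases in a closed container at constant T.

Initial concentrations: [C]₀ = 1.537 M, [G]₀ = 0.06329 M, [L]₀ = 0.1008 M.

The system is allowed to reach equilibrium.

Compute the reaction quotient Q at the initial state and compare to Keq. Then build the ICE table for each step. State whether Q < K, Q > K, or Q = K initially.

Q₀ = 6.931 vs Keq = 0.003624 ⇒ Q>K, reverse
Step 1:
                    C           G           L
  Initial       1.537     0.06329      0.1008
  Change       0.2978      0.1985    -0.09927
  Equil         1.835      0.2618    0.001534
  solve Keq expr → x = -0.09927; check Q = 0.003624

Q₀ = 6.931; Q > K (proceeds reverse)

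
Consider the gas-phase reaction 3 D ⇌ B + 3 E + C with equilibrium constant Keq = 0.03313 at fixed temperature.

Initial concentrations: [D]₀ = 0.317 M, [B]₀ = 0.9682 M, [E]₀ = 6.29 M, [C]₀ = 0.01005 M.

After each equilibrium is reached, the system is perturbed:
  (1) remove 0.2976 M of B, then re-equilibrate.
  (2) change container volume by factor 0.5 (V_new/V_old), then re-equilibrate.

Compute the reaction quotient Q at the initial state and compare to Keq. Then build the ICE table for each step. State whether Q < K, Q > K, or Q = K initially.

Q₀ = 76.02; Q > K (proceeds reverse)

Q₀ = 76.02 vs Keq = 0.03313 ⇒ Q>K, reverse
Step 1:
                    D           B           E           C
  init          0.317      0.9682        6.29     0.01005
  Δ           0.03013    -0.01004    -0.03013    -0.01004
  eq           0.3471      0.9582        6.26  5.8962e-06
  solve Keq expr → x = -0.01004; check Q = 0.03313
Then remove 0.2976 M of B.
Step 2:
                    D           B           E           C
  init         0.3471      0.6606        6.26  5.8962e-06
  Δ       -7.9673e-06  2.6558e-06  7.9673e-06  2.6558e-06
  eq           0.3471      0.6606        6.26  8.5520e-06
  solve Keq expr → x = 2.6558e-06; check Q = 0.03313
Then change container volume by factor 0.5 (V_new/V_old).
Step 3:
                    D           B           E           C
  init         0.6942       1.321       12.52  1.7104e-05
  Δ        3.8482e-05 -1.2827e-05 -3.8482e-05 -1.2827e-05
  eq           0.6943       1.321       12.52  4.2768e-06
  solve Keq expr → x = -1.2827e-05; check Q = 0.03313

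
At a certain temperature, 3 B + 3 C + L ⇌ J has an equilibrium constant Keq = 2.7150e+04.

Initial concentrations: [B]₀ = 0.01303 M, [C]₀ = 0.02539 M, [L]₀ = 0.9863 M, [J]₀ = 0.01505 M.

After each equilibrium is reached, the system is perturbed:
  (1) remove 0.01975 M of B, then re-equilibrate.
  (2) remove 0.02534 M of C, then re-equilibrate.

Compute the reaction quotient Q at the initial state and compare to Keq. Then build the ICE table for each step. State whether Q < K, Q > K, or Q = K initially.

Q₀ = 4.2141e+08; Q > K (proceeds reverse)

Q₀ = 4.2141e+08 vs Keq = 2.7150e+04 ⇒ Q>K, reverse
Step 1:
                    B           C           L           J
  I           0.01303     0.02539      0.9863     0.01505
  C           0.04128     0.04128     0.01376    -0.01376
  E           0.05431     0.06667           1    0.001289
  solve Keq expr → x = -0.01376; check Q = 2.7150e+04
Then remove 0.01975 M of B.
Step 2:
                    B           C           L           J
  I           0.03456     0.06667           1    0.001289
  C          0.002495    0.002495  8.3163e-04 -8.3163e-04
  E           0.03706     0.06917       1.001  4.5759e-04
  solve Keq expr → x = -8.3163e-04; check Q = 2.7150e+04
Then remove 0.02534 M of C.
Step 3:
                    B           C           L           J
  I           0.03706     0.04383       1.001  4.5759e-04
  C        9.6965e-04  9.6965e-04  3.2322e-04 -3.2322e-04
  E           0.03803      0.0448       1.001  1.3437e-04
  solve Keq expr → x = -3.2322e-04; check Q = 2.7150e+04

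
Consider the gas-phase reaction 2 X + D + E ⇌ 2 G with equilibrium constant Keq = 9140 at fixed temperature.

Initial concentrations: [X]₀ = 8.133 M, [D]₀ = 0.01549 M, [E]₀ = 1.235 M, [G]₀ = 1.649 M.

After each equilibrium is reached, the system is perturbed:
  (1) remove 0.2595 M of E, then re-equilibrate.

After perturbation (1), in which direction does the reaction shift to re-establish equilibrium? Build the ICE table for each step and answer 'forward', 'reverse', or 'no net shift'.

Direction: reverse

Q₀ = 2.149 vs Keq = 9140 ⇒ Q<K, forward
Step 1:
                  X         D         E         G
  I           8.133   0.01549     1.235     1.649
  C        -0.03097  -0.01549  -0.01549   0.03097
  E           8.102 3.8573e-06      1.22      1.68
  solve Keq expr → x = 0.01549; check Q = 9140
Then remove 0.2595 M of E.
Step 2:
                  X         D         E         G
  I           8.102 3.8573e-06      0.96      1.68
  C       2.0853e-06 1.0426e-06 1.0426e-06 -2.0853e-06
  E           8.102 4.8999e-06      0.96      1.68
  solve Keq expr → x = -1.0426e-06; check Q = 9140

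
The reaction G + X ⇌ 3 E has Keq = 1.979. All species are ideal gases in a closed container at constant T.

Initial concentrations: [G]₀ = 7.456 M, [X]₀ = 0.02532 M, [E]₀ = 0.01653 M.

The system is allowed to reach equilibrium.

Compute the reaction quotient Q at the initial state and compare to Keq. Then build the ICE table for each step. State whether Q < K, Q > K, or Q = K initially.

Q₀ = 2.3925e-05; Q < K (proceeds forward)

Q₀ = 2.3925e-05 vs Keq = 1.979 ⇒ Q<K, forward
Step 1:
                  G         X         E
  Initial     7.456   0.02532   0.01653
  Change   -0.02527  -0.02527    0.0758
  Equil       7.431 5.3523e-05   0.09233
  solve Keq expr → x = 0.02527; check Q = 1.979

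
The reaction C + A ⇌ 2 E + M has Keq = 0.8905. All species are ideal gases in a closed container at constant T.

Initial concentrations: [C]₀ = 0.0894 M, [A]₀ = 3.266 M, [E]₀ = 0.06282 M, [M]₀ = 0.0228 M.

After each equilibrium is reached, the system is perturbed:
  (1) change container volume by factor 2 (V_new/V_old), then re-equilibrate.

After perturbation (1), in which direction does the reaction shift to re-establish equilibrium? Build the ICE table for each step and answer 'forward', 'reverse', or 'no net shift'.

Direction: forward

Q₀ = 3.0816e-04 vs Keq = 0.8905 ⇒ Q<K, forward
Step 1:
                  C         A         E         M
  init       0.0894     3.266   0.06282    0.0228
  Δ        -0.08721  -0.08721    0.1744   0.08721
  eq       0.002187     3.179    0.2372      0.11
  solve Keq expr → x = 0.08721; check Q = 0.8905
Then change container volume by factor 2 (V_new/V_old).
Step 2:
                  C         A         E         M
  init     0.001094     1.589    0.1186   0.05501
  Δ       -5.3146e-04 -5.3146e-04  0.001063 5.3146e-04
  eq      5.6228e-04     1.589    0.1197   0.05554
  solve Keq expr → x = 5.3146e-04; check Q = 0.8905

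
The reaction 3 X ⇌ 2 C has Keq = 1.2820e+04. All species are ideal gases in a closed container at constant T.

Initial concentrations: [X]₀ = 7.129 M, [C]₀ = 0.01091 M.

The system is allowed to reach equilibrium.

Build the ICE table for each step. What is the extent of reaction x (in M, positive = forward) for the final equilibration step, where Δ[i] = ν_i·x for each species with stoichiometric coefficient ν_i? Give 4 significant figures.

Q₀ = 3.2852e-07 vs Keq = 1.2820e+04 ⇒ Q<K, forward
Step 1:
                  X         C
  init        7.129   0.01091
  Δ          -7.009     4.673
  eq         0.1196     4.684
  solve Keq expr → x = 2.336; check Q = 1.2820e+04

x = 2.336 M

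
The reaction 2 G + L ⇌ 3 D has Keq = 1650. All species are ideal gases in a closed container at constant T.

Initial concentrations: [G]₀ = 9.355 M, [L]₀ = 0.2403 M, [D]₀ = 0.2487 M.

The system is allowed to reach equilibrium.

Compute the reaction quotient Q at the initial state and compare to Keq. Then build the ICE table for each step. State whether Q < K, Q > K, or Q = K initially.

Q₀ = 7.3145e-04; Q < K (proceeds forward)

Q₀ = 7.3145e-04 vs Keq = 1650 ⇒ Q<K, forward
Step 1:
                    G           L           D
  I             9.355      0.2403      0.2487
  C           -0.4806     -0.2403      0.7209
  E             8.874  7.0143e-06      0.9696
  solve Keq expr → x = 0.2403; check Q = 1650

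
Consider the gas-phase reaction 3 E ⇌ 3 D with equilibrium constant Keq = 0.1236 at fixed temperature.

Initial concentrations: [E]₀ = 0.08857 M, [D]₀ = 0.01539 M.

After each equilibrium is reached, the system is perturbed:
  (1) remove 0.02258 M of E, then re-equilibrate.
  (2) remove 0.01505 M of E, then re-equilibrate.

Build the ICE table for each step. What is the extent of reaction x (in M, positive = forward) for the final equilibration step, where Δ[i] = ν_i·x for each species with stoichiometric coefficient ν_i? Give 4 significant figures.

x = -0.001668 M

Q₀ = 0.005246 vs Keq = 0.1236 ⇒ Q<K, forward
Step 1:
                   E          D
  I          0.08857    0.01539
  C         -0.01918    0.01918
  E          0.06939    0.03457
  solve Keq expr → x = 0.006392; check Q = 0.1236
Then remove 0.02258 M of E.
Step 2:
                   E          D
  I          0.04681    0.03457
  C         0.007508  -0.007508
  E          0.05432    0.02706
  solve Keq expr → x = -0.002503; check Q = 0.1236
Then remove 0.01505 M of E.
Step 3:
                   E          D
  I          0.03927    0.02706
  C         0.005004  -0.005004
  E          0.04428    0.02205
  solve Keq expr → x = -0.001668; check Q = 0.1236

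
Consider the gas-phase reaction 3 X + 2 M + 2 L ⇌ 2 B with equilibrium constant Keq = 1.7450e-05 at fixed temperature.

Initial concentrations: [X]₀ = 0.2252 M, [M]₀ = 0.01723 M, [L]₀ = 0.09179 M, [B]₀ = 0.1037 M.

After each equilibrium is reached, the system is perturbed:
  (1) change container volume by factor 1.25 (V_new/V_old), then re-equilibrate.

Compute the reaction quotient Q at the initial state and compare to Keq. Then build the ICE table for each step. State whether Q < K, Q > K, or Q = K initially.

Q₀ = 3.7644e+05 vs Keq = 1.7450e-05 ⇒ Q>K, reverse
Step 1:
                   X          M          L          B
  I           0.2252    0.01723    0.09179     0.1037
  C           0.1555     0.1037     0.1037    -0.1037
  E           0.3807     0.1209     0.1955 2.3191e-05
  solve Keq expr → x = -0.05184; check Q = 1.7450e-05
Then change container volume by factor 1.25 (V_new/V_old).
Step 2:
                   X          M          L          B
  I           0.3046    0.09673     0.1564 1.8553e-05
  C       1.1896e-05 7.9306e-06 7.9306e-06 -7.9306e-06
  E           0.3046    0.09673     0.1564 1.0622e-05
  solve Keq expr → x = -3.9653e-06; check Q = 1.7450e-05

Q₀ = 3.7644e+05; Q > K (proceeds reverse)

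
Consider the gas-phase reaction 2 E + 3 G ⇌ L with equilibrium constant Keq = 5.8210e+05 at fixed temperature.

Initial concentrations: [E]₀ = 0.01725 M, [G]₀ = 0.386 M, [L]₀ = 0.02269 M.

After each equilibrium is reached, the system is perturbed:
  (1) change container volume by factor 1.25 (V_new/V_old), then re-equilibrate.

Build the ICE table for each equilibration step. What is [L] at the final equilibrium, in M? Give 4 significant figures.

Q₀ = 1326 vs Keq = 5.8210e+05 ⇒ Q<K, forward
Step 1:
                  E         G         L
  init      0.01725     0.386   0.02269
  Δ        -0.01619  -0.02429  0.008096
  eq       0.001057    0.3617   0.03079
  solve Keq expr → x = 0.008096; check Q = 5.8210e+05
Then change container volume by factor 1.25 (V_new/V_old).
Step 2:
                  E         G         L
  init    8.4572e-04    0.2894   0.02463
  Δ       4.6473e-04 6.9710e-04 -2.3237e-04
  eq        0.00131    0.2901    0.0244
  solve Keq expr → x = -2.3237e-04; check Q = 5.8210e+05

[L]_eq = 0.0244 M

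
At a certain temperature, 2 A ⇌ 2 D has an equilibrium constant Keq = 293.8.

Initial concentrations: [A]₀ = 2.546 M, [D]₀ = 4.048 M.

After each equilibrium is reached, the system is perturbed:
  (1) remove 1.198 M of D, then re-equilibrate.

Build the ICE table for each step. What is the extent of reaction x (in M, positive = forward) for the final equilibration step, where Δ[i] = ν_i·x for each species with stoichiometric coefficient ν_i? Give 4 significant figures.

Q₀ = 2.528 vs Keq = 293.8 ⇒ Q<K, forward
Step 1:
                  A         D
  init        2.546     4.048
  Δ          -2.183     2.183
  eq         0.3635     6.231
  solve Keq expr → x = 1.091; check Q = 293.8
Then remove 1.198 M of D.
Step 2:
                  A         D
  init       0.3635     5.033
  Δ        -0.06604   0.06604
  eq         0.2975     5.099
  solve Keq expr → x = 0.03302; check Q = 293.8

x = 0.03302 M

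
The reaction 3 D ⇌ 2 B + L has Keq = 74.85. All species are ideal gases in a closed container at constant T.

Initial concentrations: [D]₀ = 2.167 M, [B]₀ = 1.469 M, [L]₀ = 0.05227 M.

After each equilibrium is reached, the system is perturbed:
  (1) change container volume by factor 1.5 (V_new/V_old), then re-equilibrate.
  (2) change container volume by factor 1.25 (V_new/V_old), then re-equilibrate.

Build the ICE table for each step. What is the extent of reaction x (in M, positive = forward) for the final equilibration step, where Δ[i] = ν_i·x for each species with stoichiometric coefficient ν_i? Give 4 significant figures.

Q₀ = 0.01108 vs Keq = 74.85 ⇒ Q<K, forward
Step 1:
                    D           B           L
  I             2.167       1.469     0.05227
  C            -1.774       1.183      0.5915
  E            0.3925       2.652      0.6438
  solve Keq expr → x = 0.5915; check Q = 74.85
Then change container volume by factor 1.5 (V_new/V_old).
Step 2:
                    D           B           L
  I            0.2617       1.768      0.4292
  C                 0           0           0
  E            0.2617       1.768      0.4292
  solve Keq expr → x = 0; check Q = 74.85
Then change container volume by factor 1.25 (V_new/V_old).
Step 3:
                    D           B           L
  I            0.2094       1.414      0.3433
  C                 0           0           0
  E            0.2094       1.414      0.3433
  solve Keq expr → x = 0; check Q = 74.85

x = 0 M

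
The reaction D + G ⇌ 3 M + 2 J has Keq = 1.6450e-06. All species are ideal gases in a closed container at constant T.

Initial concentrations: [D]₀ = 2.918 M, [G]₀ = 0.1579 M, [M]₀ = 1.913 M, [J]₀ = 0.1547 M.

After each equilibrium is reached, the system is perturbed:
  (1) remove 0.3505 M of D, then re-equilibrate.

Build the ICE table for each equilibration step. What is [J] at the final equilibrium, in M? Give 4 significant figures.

[J]_eq = 4.6367e-04 M

Q₀ = 0.3636 vs Keq = 1.6450e-06 ⇒ Q>K, reverse
Step 1:
                  D         G         M         J
  init        2.918    0.1579     1.913    0.1547
  Δ          0.0771    0.0771   -0.2313   -0.1542
  eq          2.995     0.235     1.682 4.9341e-04
  solve Keq expr → x = -0.0771; check Q = 1.6450e-06
Then remove 0.3505 M of D.
Step 2:
                  D         G         M         J
  init        2.645     0.235     1.682 4.9341e-04
  Δ       1.4867e-05 1.4867e-05 -4.4601e-05 -2.9734e-05
  eq          2.645     0.235     1.682 4.6367e-04
  solve Keq expr → x = -1.4867e-05; check Q = 1.6450e-06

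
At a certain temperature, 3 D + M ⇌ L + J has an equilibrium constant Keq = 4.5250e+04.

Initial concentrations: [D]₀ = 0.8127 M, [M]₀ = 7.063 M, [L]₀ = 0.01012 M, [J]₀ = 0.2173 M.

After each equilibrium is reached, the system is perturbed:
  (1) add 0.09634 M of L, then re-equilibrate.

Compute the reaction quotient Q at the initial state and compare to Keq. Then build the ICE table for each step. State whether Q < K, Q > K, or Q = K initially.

Q₀ = 5.8004e-04; Q < K (proceeds forward)

Q₀ = 5.8004e-04 vs Keq = 4.5250e+04 ⇒ Q<K, forward
Step 1:
                   D          M          L          J
  Initial     0.8127      7.063    0.01012     0.2173
  Change     -0.8051    -0.2684     0.2684     0.2684
  Equil     0.007605      6.795     0.2785     0.4857
  solve Keq expr → x = 0.2684; check Q = 4.5250e+04
Then add 0.09634 M of L.
Step 2:
                   D          M          L          J
  Initial   0.007605      6.795     0.3748     0.4857
  Change  7.8814e-04 2.6271e-04 -2.6271e-04 -2.6271e-04
  Equil     0.008393      6.795     0.3746     0.4854
  solve Keq expr → x = -2.6271e-04; check Q = 4.5250e+04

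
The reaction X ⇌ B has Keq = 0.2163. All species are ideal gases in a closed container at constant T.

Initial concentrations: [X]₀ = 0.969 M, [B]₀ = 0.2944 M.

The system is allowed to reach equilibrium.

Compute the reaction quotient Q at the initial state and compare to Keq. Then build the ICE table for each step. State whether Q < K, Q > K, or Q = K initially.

Q₀ = 0.3038 vs Keq = 0.2163 ⇒ Q>K, reverse
Step 1:
                    X           B
  Initial       0.969      0.2944
  Change      0.06972    -0.06972
  Equil         1.039      0.2247
  solve Keq expr → x = -0.06972; check Q = 0.2163

Q₀ = 0.3038; Q > K (proceeds reverse)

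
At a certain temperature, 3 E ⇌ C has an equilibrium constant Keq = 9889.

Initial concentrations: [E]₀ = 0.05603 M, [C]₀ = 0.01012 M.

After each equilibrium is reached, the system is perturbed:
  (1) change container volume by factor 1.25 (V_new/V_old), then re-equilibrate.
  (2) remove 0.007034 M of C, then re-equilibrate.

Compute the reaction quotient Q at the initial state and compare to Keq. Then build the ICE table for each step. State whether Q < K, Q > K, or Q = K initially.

Q₀ = 57.53 vs Keq = 9889 ⇒ Q<K, forward
Step 1:
                   E          C
  Initial    0.05603    0.01012
  Change    -0.04254    0.01418
  Equil      0.01349     0.0243
  solve Keq expr → x = 0.01418; check Q = 9889
Then change container volume by factor 1.25 (V_new/V_old).
Step 2:
                   E          C
  Initial     0.0108    0.01944
  Change    0.001615 -5.3827e-04
  Equil      0.01241     0.0189
  solve Keq expr → x = -5.3827e-04; check Q = 9889
Then remove 0.007034 M of C.
Step 3:
                   E          C
  Initial    0.01241    0.01187
  Change   -0.001624 5.4144e-04
  Equil      0.01079    0.01241
  solve Keq expr → x = 5.4144e-04; check Q = 9889

Q₀ = 57.53; Q < K (proceeds forward)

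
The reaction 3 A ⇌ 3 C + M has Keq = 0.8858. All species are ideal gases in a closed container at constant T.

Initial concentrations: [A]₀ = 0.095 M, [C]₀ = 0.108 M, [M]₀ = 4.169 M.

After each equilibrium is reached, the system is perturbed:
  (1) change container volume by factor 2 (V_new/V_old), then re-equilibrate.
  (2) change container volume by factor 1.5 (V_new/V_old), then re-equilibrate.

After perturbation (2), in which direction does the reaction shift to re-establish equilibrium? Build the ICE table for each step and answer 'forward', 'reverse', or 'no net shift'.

Q₀ = 6.125 vs Keq = 0.8858 ⇒ Q>K, reverse
Step 1:
                  A         C         M
  I           0.095     0.108     4.169
  C          0.0321   -0.0321   -0.0107
  E          0.1271    0.0759     4.158
  solve Keq expr → x = -0.0107; check Q = 0.8858
Then change container volume by factor 2 (V_new/V_old).
Step 2:
                  A         C         M
  I         0.06355   0.03795     2.079
  C       -0.005622  0.005622  0.001874
  E         0.05793   0.04357     2.081
  solve Keq expr → x = 0.001874; check Q = 0.8858
Then change container volume by factor 1.5 (V_new/V_old).
Step 3:
                  A         C         M
  I         0.03862   0.02905     1.387
  C       -0.002256  0.002256 7.5192e-04
  E         0.03636   0.03131     1.388
  solve Keq expr → x = 7.5192e-04; check Q = 0.8858

Direction: forward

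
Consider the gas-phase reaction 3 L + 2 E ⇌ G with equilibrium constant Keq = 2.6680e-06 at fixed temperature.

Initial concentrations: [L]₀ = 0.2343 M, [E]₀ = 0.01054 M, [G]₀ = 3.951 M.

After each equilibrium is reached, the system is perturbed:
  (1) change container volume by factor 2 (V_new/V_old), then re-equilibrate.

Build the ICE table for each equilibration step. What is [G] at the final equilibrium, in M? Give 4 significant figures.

Q₀ = 2.7651e+06 vs Keq = 2.6680e-06 ⇒ Q>K, reverse
Step 1:
                   L          E          G
  Initial     0.2343    0.01054      3.951
  Change       11.19      7.458     -3.729
  Equil        11.42      7.469     0.2218
  solve Keq expr → x = -3.729; check Q = 2.6680e-06
Then change container volume by factor 2 (V_new/V_old).
Step 2:
                   L          E          G
  Initial      5.711      3.734     0.1109
  Change      0.3056     0.2038    -0.1019
  Equil        6.017      3.938   0.009013
  solve Keq expr → x = -0.1019; check Q = 2.6680e-06

[G]_eq = 0.009013 M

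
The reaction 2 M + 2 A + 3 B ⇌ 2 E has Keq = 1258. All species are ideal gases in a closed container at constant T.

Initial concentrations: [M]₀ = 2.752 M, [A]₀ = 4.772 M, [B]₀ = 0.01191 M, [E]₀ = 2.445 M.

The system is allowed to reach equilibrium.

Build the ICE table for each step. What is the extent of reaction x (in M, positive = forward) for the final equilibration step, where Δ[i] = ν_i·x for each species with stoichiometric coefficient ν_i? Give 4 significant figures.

Q₀ = 2.0518e+04 vs Keq = 1258 ⇒ Q>K, reverse
Step 1:
                  M         A         B         E
  I           2.752     4.772   0.01191     2.445
  C         0.01204   0.01204   0.01806  -0.01204
  E           2.764     4.784   0.02997     2.433
  solve Keq expr → x = -0.006019; check Q = 1258

x = -0.006019 M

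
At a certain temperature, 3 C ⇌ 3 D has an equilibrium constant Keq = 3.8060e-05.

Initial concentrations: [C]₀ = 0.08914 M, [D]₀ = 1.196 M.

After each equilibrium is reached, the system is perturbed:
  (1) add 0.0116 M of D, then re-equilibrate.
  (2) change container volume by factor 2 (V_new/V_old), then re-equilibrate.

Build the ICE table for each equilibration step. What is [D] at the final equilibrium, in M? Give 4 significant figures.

[D]_eq = 0.0211 M

Q₀ = 2415 vs Keq = 3.8060e-05 ⇒ Q>K, reverse
Step 1:
                    C           D
  I           0.08914       1.196
  C             1.154      -1.154
  E             1.243     0.04182
  solve Keq expr → x = -0.3847; check Q = 3.8060e-05
Then add 0.0116 M of D.
Step 2:
                    C           D
  I             1.243     0.05342
  C           0.01122    -0.01122
  E             1.255      0.0422
  solve Keq expr → x = -0.003741; check Q = 3.8060e-05
Then change container volume by factor 2 (V_new/V_old).
Step 3:
                    C           D
  I            0.6273      0.0211
  C                 0           0
  E            0.6273      0.0211
  solve Keq expr → x = 0; check Q = 3.8060e-05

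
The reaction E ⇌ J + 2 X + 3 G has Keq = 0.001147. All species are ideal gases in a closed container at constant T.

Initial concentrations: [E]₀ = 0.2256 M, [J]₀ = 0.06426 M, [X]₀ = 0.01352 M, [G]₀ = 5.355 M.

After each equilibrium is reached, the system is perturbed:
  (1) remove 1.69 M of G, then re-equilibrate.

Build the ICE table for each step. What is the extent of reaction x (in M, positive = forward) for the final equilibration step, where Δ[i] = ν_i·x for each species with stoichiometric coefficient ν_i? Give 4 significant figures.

x = 0.001954 M

Q₀ = 0.007995 vs Keq = 0.001147 ⇒ Q>K, reverse
Step 1:
                   E          J          X          G
  init        0.2256    0.06426    0.01352      5.355
  Δ         0.004081  -0.004081  -0.008162   -0.01224
  eq          0.2297    0.06018   0.005358      5.343
  solve Keq expr → x = -0.004081; check Q = 0.001147
Then remove 1.69 M of G.
Step 2:
                   E          J          X          G
  init        0.2297    0.06018   0.005358      3.653
  Δ        -0.001954   0.001954   0.003908   0.005861
  eq          0.2277    0.06213   0.009265      3.659
  solve Keq expr → x = 0.001954; check Q = 0.001147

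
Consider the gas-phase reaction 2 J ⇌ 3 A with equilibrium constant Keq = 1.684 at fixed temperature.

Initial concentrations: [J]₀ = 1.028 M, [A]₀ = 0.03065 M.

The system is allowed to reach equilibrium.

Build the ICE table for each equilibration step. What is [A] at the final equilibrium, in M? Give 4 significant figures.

Q₀ = 2.7246e-05 vs Keq = 1.684 ⇒ Q<K, forward
Step 1:
                  J         A
  I           1.028   0.03065
  C         -0.4986    0.7479
  E          0.5294    0.7786
  solve Keq expr → x = 0.2493; check Q = 1.684

[A]_eq = 0.7786 M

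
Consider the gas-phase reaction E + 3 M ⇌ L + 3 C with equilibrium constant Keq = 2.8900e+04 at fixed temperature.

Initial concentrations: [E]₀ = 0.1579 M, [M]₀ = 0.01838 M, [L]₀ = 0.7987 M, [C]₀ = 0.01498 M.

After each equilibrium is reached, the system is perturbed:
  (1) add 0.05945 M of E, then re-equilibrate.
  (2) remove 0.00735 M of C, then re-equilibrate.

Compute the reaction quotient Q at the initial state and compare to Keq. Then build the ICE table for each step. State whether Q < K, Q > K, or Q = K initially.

Q₀ = 2.738; Q < K (proceeds forward)

Q₀ = 2.738 vs Keq = 2.8900e+04 ⇒ Q<K, forward
Step 1:
                  E         M         L         C
  init       0.1579   0.01838    0.7987   0.01498
  Δ        -0.00553  -0.01659   0.00553   0.01659
  eq         0.1524  0.001791    0.8042   0.03157
  solve Keq expr → x = 0.00553; check Q = 2.8900e+04
Then add 0.05945 M of E.
Step 2:
                  E         M         L         C
  init       0.2118  0.001791    0.8042   0.03157
  Δ       -5.9024e-05 -1.7707e-04 5.9024e-05 1.7707e-04
  eq         0.2118  0.001614    0.8043   0.03175
  solve Keq expr → x = 5.9024e-05; check Q = 2.8900e+04
Then remove 0.00735 M of C.
Step 3:
                  E         M         L         C
  init       0.2118  0.001614    0.8043    0.0244
  Δ       -1.1844e-04 -3.5533e-04 1.1844e-04 3.5533e-04
  eq         0.2116  0.001259    0.8044   0.02475
  solve Keq expr → x = 1.1844e-04; check Q = 2.8900e+04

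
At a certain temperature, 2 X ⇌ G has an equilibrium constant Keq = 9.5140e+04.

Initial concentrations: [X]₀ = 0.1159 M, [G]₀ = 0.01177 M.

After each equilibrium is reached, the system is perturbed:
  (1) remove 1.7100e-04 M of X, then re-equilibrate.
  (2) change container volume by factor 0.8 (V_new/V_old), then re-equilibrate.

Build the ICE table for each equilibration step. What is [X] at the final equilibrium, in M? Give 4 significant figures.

Q₀ = 0.8762 vs Keq = 9.5140e+04 ⇒ Q<K, forward
Step 1:
                    X           G
  I            0.1159     0.01177
  C            -0.115     0.05752
  E        8.5342e-04     0.06929
  solve Keq expr → x = 0.05752; check Q = 9.5140e+04
Then remove 1.7100e-04 M of X.
Step 2:
                    X           G
  I        6.8242e-04     0.06929
  C        1.7047e-04 -8.5237e-05
  E        8.5290e-04     0.06921
  solve Keq expr → x = -8.5237e-05; check Q = 9.5140e+04
Then change container volume by factor 0.8 (V_new/V_old).
Step 3:
                    X           G
  I          0.001066     0.08651
  C       -1.1224e-04  5.6122e-05
  E        9.5388e-04     0.08657
  solve Keq expr → x = 5.6122e-05; check Q = 9.5140e+04

[X]_eq = 9.5388e-04 M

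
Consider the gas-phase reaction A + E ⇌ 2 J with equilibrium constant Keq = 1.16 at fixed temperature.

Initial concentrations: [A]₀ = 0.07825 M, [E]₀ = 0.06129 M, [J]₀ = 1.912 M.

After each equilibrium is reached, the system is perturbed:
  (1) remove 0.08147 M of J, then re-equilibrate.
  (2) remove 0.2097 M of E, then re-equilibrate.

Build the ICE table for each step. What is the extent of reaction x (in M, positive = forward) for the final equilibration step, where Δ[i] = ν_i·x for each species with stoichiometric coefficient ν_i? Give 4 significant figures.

x = -0.04062 M

Q₀ = 762.3 vs Keq = 1.16 ⇒ Q>K, reverse
Step 1:
                    A           E           J
  I           0.07825     0.06129       1.912
  C             0.597       0.597      -1.194
  E            0.6752      0.6583       0.718
  solve Keq expr → x = -0.597; check Q = 1.16
Then remove 0.08147 M of J.
Step 2:
                    A           E           J
  I            0.6752      0.6583      0.6366
  C          -0.02648    -0.02648     0.05295
  E            0.6487      0.6318      0.6895
  solve Keq expr → x = 0.02648; check Q = 1.16
Then remove 0.2097 M of E.
Step 3:
                    A           E           J
  I            0.6487      0.4221      0.6895
  C           0.04062     0.04062    -0.08124
  E            0.6894      0.4627      0.6083
  solve Keq expr → x = -0.04062; check Q = 1.16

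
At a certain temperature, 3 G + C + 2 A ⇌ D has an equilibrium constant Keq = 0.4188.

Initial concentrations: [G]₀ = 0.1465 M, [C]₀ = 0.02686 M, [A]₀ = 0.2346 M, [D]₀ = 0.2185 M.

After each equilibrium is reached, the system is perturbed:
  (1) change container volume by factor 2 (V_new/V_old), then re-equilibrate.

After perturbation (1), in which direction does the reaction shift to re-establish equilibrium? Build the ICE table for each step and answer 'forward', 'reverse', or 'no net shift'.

Q₀ = 4.7009e+04 vs Keq = 0.4188 ⇒ Q>K, reverse
Step 1:
                  G         C         A         D
  Initial    0.1465   0.02686    0.2346    0.2185
  Change     0.6057    0.2019    0.4038   -0.2019
  Equil      0.7522    0.2287    0.6384   0.01661
  solve Keq expr → x = -0.2019; check Q = 0.4188
Then change container volume by factor 2 (V_new/V_old).
Step 2:
                  G         C         A         D
  Initial    0.3761    0.1144    0.3192  0.008306
  Change    0.02382  0.007939   0.01588 -0.007939
  Equil      0.3999    0.1223    0.3351 3.6777e-04
  solve Keq expr → x = -0.007939; check Q = 0.4188

Direction: reverse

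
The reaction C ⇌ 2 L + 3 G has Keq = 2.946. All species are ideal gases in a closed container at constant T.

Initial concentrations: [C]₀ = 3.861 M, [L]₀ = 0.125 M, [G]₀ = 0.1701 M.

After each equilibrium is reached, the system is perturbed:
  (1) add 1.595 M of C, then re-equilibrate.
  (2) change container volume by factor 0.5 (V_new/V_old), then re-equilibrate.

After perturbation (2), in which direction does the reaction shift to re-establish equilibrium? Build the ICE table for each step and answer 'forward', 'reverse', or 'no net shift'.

Direction: reverse

Q₀ = 1.9917e-05 vs Keq = 2.946 ⇒ Q<K, forward
Step 1:
                    C           L           G
  I             3.861       0.125      0.1701
  C           -0.5589       1.118       1.677
  E             3.302       1.243       1.847
  solve Keq expr → x = 0.5589; check Q = 2.946
Then add 1.595 M of C.
Step 2:
                    C           L           G
  I             4.897       1.243       1.847
  C          -0.04932     0.09864       0.148
  E             4.848       1.341       1.995
  solve Keq expr → x = 0.04932; check Q = 2.946
Then change container volume by factor 0.5 (V_new/V_old).
Step 3:
                    C           L           G
  I             9.696       2.683       3.989
  C            0.5594      -1.119      -1.678
  E             10.25       1.564       2.311
  solve Keq expr → x = -0.5594; check Q = 2.946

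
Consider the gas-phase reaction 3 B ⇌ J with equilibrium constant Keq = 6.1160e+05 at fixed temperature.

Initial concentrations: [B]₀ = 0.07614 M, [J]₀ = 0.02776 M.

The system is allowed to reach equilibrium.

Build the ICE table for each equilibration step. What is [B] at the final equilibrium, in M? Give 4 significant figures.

[B]_eq = 0.004388 M

Q₀ = 62.89 vs Keq = 6.1160e+05 ⇒ Q<K, forward
Step 1:
                    B           J
  I           0.07614     0.02776
  C          -0.07175     0.02392
  E          0.004388     0.05168
  solve Keq expr → x = 0.02392; check Q = 6.1160e+05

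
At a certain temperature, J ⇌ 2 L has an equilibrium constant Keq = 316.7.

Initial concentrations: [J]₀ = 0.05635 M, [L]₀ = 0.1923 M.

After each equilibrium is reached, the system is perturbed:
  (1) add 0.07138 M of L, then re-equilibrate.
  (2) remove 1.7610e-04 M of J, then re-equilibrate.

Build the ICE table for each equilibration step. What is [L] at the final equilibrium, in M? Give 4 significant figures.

Q₀ = 0.6562 vs Keq = 316.7 ⇒ Q<K, forward
Step 1:
                    J           L
  Initial     0.05635      0.1923
  Change     -0.05606      0.1121
  Equil    2.9261e-04      0.3044
  solve Keq expr → x = 0.05606; check Q = 316.7
Then add 0.07138 M of L.
Step 2:
                    J           L
  Initial  2.9261e-04      0.3758
  Change   1.5259e-04 -3.0517e-04
  Equil    4.4519e-04      0.3755
  solve Keq expr → x = -1.5259e-04; check Q = 316.7
Then remove 1.7610e-04 M of J.
Step 3:
                    J           L
  Initial  2.6909e-04      0.3755
  Change   1.7527e-04 -3.5054e-04
  Equil    4.4436e-04      0.3751
  solve Keq expr → x = -1.7527e-04; check Q = 316.7

[L]_eq = 0.3751 M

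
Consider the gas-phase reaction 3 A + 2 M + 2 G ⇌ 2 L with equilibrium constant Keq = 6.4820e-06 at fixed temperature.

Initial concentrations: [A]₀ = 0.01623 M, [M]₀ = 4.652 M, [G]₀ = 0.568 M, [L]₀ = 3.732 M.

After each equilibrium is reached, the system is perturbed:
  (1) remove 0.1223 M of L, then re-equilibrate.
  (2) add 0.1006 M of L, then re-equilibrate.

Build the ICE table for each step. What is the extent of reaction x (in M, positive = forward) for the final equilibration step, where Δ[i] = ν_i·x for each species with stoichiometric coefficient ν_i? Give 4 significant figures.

Q₀ = 4.6661e+05 vs Keq = 6.4820e-06 ⇒ Q>K, reverse
Step 1:
                   A          M          G          L
  Initial    0.01623      4.652      0.568      3.732
  Change        4.56       3.04       3.04      -3.04
  Equil        4.577      7.692      3.608     0.6918
  solve Keq expr → x = -1.52; check Q = 6.4820e-06
Then remove 0.1223 M of L.
Step 2:
                   A          M          G          L
  Initial      4.577      7.692      3.608     0.5695
  Change     -0.1141   -0.07609   -0.07609    0.07609
  Equil        4.462      7.616      3.532     0.6456
  solve Keq expr → x = 0.03804; check Q = 6.4820e-06
Then add 0.1006 M of L.
Step 3:
                   A          M          G          L
  Initial      4.462      7.616      3.532     0.7462
  Change     0.09403    0.06269    0.06269   -0.06269
  Equil        4.556      7.679      3.595     0.6835
  solve Keq expr → x = -0.03134; check Q = 6.4820e-06

x = -0.03134 M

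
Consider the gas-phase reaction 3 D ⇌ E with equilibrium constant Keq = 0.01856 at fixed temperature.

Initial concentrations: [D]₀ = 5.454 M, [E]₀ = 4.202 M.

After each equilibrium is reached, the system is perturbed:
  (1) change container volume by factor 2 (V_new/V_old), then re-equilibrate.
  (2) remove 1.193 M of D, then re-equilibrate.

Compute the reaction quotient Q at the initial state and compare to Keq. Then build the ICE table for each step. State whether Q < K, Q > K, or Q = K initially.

Q₀ = 0.0259; Q > K (proceeds reverse)

Q₀ = 0.0259 vs Keq = 0.01856 ⇒ Q>K, reverse
Step 1:
                  D         E
  init        5.454     4.202
  Δ          0.5507   -0.1836
  eq          6.005     4.018
  solve Keq expr → x = -0.1836; check Q = 0.01856
Then change container volume by factor 2 (V_new/V_old).
Step 2:
                  D         E
  init        3.002     2.009
  Δ           1.371   -0.4569
  eq          4.373     1.552
  solve Keq expr → x = -0.4569; check Q = 0.01856
Then remove 1.193 M of D.
Step 3:
                  D         E
  init         3.18     1.552
  Δ          0.8933   -0.2978
  eq          4.073     1.255
  solve Keq expr → x = -0.2978; check Q = 0.01856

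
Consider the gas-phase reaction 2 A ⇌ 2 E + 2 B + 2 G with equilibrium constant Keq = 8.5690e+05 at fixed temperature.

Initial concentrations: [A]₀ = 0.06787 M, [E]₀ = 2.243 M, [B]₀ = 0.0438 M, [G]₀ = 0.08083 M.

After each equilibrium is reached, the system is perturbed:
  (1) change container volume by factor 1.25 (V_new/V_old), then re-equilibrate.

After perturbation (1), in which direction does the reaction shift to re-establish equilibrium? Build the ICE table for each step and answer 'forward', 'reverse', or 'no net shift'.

Direction: forward

Q₀ = 0.01369 vs Keq = 8.5690e+05 ⇒ Q<K, forward
Step 1:
                    A           E           B           G
  init        0.06787       2.243      0.0438     0.08083
  Δ          -0.06783     0.06783     0.06783     0.06783
  eq       4.1426e-05       2.311      0.1116      0.1487
  solve Keq expr → x = 0.03391; check Q = 8.5690e+05
Then change container volume by factor 1.25 (V_new/V_old).
Step 2:
                    A           E           B           G
  init     3.3140e-05       1.849      0.0893      0.1189
  Δ       -1.1925e-05  1.1925e-05  1.1925e-05  1.1925e-05
  eq       2.1215e-05       1.849     0.08931      0.1189
  solve Keq expr → x = 5.9627e-06; check Q = 8.5690e+05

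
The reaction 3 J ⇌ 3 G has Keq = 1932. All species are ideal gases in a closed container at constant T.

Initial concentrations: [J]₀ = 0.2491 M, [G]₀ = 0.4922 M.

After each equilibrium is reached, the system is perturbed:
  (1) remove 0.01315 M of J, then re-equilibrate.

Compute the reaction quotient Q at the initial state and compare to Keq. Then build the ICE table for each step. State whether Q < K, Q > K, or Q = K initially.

Q₀ = 7.714 vs Keq = 1932 ⇒ Q<K, forward
Step 1:
                   J          G
  init        0.2491     0.4922
  Δ           -0.194      0.194
  eq          0.0551     0.6862
  solve Keq expr → x = 0.06467; check Q = 1932
Then remove 0.01315 M of J.
Step 2:
                   J          G
  init       0.04195     0.6862
  Δ          0.01217   -0.01217
  eq         0.05412      0.674
  solve Keq expr → x = -0.004058; check Q = 1932

Q₀ = 7.714; Q < K (proceeds forward)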